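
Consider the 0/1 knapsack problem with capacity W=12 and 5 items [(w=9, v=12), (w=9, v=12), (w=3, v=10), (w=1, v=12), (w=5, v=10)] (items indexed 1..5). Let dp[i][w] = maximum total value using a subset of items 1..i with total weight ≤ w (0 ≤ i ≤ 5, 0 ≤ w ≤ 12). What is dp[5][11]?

32

i\w   0   1   2   3   4   5   6   7   8   9  10  11  12
  0   0   0   0   0   0   0   0   0   0   0   0   0   0
  1   0   0   0   0   0   0   0   0   0  12  12  12  12
  2   0   0   0   0   0   0   0   0   0  12  12  12  12
  3   0   0   0  10  10  10  10  10  10  12  12  12  22
  4   0  12  12  12  22  22  22  22  22  22  24  24  24
  5   0  12  12  12  22  22  22  22  22  32  32  32  32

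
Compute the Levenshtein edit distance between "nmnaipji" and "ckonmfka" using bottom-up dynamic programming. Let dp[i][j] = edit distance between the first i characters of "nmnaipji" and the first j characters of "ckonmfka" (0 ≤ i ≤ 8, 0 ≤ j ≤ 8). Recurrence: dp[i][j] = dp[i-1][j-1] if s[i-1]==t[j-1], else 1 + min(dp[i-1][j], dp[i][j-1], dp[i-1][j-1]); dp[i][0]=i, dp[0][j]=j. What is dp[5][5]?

   ''  c  k  o  n  m  f  k  a
''  0  1  2  3  4  5  6  7  8
 n  1  1  2  3  3  4  5  6  7
 m  2  2  2  3  4  3  4  5  6
 n  3  3  3  3  3  4  4  5  6
 a  4  4  4  4  4  4  5  5  5
 i  5  5  5  5  5  5  5  6  6
 p  6  6  6  6  6  6  6  6  7
 j  7  7  7  7  7  7  7  7  7
 i  8  8  8  8  8  8  8  8  8

5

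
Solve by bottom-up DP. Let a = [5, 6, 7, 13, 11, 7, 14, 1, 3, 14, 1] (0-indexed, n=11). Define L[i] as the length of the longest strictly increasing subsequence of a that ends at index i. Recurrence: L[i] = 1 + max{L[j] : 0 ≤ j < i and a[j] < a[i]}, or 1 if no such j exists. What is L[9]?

   i    0    1    2    3    4    5    6    7    8    9   10
a[i]    5    6    7   13   11    7   14    1    3   14    1
L[i]    1    2    3    4    4    3    5    1    2    5    1

5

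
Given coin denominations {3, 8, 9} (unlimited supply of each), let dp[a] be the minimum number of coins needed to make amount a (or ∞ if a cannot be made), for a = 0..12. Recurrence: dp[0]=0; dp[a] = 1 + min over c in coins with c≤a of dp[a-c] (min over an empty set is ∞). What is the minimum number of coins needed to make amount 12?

 a  0  1  2  3  4  5  6  7  8  9 10 11 12
dp  0  -  -  1  -  -  2  -  1  1  -  2  2
(- denotes ∞ / unreachable)

2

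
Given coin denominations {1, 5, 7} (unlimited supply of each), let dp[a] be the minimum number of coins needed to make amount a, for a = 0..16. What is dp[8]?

 a  0  1  2  3  4  5  6  7  8  9 10 11 12 13 14 15 16
dp  0  1  2  3  4  1  2  1  2  3  2  3  2  3  2  3  4

2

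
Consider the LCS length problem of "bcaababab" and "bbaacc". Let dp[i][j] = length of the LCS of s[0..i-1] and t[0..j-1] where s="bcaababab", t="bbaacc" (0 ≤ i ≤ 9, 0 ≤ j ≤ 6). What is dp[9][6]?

   ''  b  b  a  a  c  c
''  0  0  0  0  0  0  0
 b  0  1  1  1  1  1  1
 c  0  1  1  1  1  2  2
 a  0  1  1  2  2  2  2
 a  0  1  1  2  3  3  3
 b  0  1  2  2  3  3  3
 a  0  1  2  3  3  3  3
 b  0  1  2  3  3  3  3
 a  0  1  2  3  4  4  4
 b  0  1  2  3  4  4  4

4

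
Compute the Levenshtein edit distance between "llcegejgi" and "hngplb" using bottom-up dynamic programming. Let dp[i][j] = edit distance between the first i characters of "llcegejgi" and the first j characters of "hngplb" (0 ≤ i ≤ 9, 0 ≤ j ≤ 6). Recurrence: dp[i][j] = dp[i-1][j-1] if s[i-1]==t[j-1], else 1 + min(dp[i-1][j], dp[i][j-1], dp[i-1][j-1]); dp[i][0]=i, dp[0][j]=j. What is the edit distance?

   ''  h  n  g  p  l  b
''  0  1  2  3  4  5  6
 l  1  1  2  3  4  4  5
 l  2  2  2  3  4  4  5
 c  3  3  3  3  4  5  5
 e  4  4  4  4  4  5  6
 g  5  5  5  4  5  5  6
 e  6  6  6  5  5  6  6
 j  7  7  7  6  6  6  7
 g  8  8  8  7  7  7  7
 i  9  9  9  8  8  8  8

8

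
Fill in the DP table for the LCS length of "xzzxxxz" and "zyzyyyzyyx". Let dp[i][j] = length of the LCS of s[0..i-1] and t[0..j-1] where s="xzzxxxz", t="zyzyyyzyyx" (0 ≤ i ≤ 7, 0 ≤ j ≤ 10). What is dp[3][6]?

2

   ''  z  y  z  y  y  y  z  y  y  x
''  0  0  0  0  0  0  0  0  0  0  0
 x  0  0  0  0  0  0  0  0  0  0  1
 z  0  1  1  1  1  1  1  1  1  1  1
 z  0  1  1  2  2  2  2  2  2  2  2
 x  0  1  1  2  2  2  2  2  2  2  3
 x  0  1  1  2  2  2  2  2  2  2  3
 x  0  1  1  2  2  2  2  2  2  2  3
 z  0  1  1  2  2  2  2  3  3  3  3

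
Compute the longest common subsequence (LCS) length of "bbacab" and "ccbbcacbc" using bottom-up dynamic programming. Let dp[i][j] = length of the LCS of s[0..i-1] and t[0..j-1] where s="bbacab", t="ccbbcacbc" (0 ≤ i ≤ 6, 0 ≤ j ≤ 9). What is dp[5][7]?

4

   ''  c  c  b  b  c  a  c  b  c
''  0  0  0  0  0  0  0  0  0  0
 b  0  0  0  1  1  1  1  1  1  1
 b  0  0  0  1  2  2  2  2  2  2
 a  0  0  0  1  2  2  3  3  3  3
 c  0  1  1  1  2  3  3  4  4  4
 a  0  1  1  1  2  3  4  4  4  4
 b  0  1  1  2  2  3  4  4  5  5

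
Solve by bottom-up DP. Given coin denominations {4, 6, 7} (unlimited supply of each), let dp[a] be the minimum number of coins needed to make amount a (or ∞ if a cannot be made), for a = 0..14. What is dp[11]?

2

 a  0  1  2  3  4  5  6  7  8  9 10 11 12 13 14
dp  0  -  -  -  1  -  1  1  2  -  2  2  2  2  2
(- denotes ∞ / unreachable)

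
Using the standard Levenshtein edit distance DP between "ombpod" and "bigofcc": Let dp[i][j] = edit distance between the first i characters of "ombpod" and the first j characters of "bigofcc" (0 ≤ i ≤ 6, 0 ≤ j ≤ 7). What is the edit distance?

   ''  b  i  g  o  f  c  c
''  0  1  2  3  4  5  6  7
 o  1  1  2  3  3  4  5  6
 m  2  2  2  3  4  4  5  6
 b  3  2  3  3  4  5  5  6
 p  4  3  3  4  4  5  6  6
 o  5  4  4  4  4  5  6  7
 d  6  5  5  5  5  5  6  7

7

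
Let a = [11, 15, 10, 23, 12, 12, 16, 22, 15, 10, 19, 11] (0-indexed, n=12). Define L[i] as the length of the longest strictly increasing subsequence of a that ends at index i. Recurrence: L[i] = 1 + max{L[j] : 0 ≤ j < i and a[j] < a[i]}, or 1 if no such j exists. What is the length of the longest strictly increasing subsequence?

4

   i    0    1    2    3    4    5    6    7    8    9   10   11
a[i]   11   15   10   23   12   12   16   22   15   10   19   11
L[i]    1    2    1    3    2    2    3    4    3    1    4    2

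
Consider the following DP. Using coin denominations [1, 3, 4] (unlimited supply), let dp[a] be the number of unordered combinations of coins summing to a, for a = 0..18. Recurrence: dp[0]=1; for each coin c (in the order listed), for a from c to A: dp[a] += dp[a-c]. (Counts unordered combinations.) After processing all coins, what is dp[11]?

after  coin     0     1     2     3     4     5     6     7     8     9    10    11    12    13    14    15    16    17    18
          1     1     1     1     1     1     1     1     1     1     1     1     1     1     1     1     1     1     1     1
          3     1     1     1     2     2     2     3     3     3     4     4     4     5     5     5     6     6     6     7
          4     1     1     1     2     3     3     4     5     6     7     8     9    11    12    13    15    17    18    20

9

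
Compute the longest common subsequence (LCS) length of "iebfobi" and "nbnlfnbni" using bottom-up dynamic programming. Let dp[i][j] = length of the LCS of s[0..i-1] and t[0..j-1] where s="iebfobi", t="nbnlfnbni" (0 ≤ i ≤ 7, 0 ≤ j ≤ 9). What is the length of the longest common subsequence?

4

   ''  n  b  n  l  f  n  b  n  i
''  0  0  0  0  0  0  0  0  0  0
 i  0  0  0  0  0  0  0  0  0  1
 e  0  0  0  0  0  0  0  0  0  1
 b  0  0  1  1  1  1  1  1  1  1
 f  0  0  1  1  1  2  2  2  2  2
 o  0  0  1  1  1  2  2  2  2  2
 b  0  0  1  1  1  2  2  3  3  3
 i  0  0  1  1  1  2  2  3  3  4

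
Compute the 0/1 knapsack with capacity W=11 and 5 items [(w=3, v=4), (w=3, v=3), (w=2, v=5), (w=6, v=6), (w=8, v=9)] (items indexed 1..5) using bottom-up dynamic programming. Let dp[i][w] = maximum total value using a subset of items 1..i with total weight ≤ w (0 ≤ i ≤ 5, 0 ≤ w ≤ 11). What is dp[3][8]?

i\w   0   1   2   3   4   5   6   7   8   9  10  11
  0   0   0   0   0   0   0   0   0   0   0   0   0
  1   0   0   0   4   4   4   4   4   4   4   4   4
  2   0   0   0   4   4   4   7   7   7   7   7   7
  3   0   0   5   5   5   9   9   9  12  12  12  12
  4   0   0   5   5   5   9   9   9  12  12  12  15
  5   0   0   5   5   5   9   9   9  12  12  14  15

12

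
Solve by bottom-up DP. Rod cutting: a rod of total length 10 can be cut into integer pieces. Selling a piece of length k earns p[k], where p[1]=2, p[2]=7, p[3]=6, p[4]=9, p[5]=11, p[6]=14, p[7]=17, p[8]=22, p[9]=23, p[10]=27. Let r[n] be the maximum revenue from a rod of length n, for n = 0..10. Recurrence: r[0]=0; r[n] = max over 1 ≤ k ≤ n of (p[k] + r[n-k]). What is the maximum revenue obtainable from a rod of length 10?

35

   n    0    1    2    3    4    5    6    7    8    9   10
r[n]    0    2    7    9   14   16   21   23   28   30   35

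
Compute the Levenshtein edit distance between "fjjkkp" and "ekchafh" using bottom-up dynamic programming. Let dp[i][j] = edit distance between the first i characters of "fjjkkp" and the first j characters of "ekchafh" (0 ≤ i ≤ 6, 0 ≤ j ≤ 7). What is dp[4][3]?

   ''  e  k  c  h  a  f  h
''  0  1  2  3  4  5  6  7
 f  1  1  2  3  4  5  5  6
 j  2  2  2  3  4  5  6  6
 j  3  3  3  3  4  5  6  7
 k  4  4  3  4  4  5  6  7
 k  5  5  4  4  5  5  6  7
 p  6  6  5  5  5  6  6  7

4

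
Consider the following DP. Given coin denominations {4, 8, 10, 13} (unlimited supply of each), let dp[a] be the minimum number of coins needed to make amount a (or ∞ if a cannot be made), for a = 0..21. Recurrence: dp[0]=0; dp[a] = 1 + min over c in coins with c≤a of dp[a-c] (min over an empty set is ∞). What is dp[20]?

 a  0  1  2  3  4  5  6  7  8  9 10 11 12 13 14 15 16 17 18 19 20 21
dp  0  -  -  -  1  -  -  -  1  -  1  -  2  1  2  -  2  2  2  -  2  2
(- denotes ∞ / unreachable)

2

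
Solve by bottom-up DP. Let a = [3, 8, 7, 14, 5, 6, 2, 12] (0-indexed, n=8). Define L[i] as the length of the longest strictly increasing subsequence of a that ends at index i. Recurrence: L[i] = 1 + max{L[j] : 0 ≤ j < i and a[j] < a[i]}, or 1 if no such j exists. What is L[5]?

3

   i    0    1    2    3    4    5    6    7
a[i]    3    8    7   14    5    6    2   12
L[i]    1    2    2    3    2    3    1    4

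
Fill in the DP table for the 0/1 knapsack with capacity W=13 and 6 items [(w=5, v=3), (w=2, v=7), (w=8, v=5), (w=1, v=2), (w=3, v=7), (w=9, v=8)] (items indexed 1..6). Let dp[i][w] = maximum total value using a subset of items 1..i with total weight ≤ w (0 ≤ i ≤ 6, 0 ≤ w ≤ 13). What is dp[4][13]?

i\w   0   1   2   3   4   5   6   7   8   9  10  11  12  13
  0   0   0   0   0   0   0   0   0   0   0   0   0   0   0
  1   0   0   0   0   0   3   3   3   3   3   3   3   3   3
  2   0   0   7   7   7   7   7  10  10  10  10  10  10  10
  3   0   0   7   7   7   7   7  10  10  10  12  12  12  12
  4   0   2   7   9   9   9   9  10  12  12  12  14  14  14
  5   0   2   7   9   9  14  16  16  16  16  17  19  19  19
  6   0   2   7   9   9  14  16  16  16  16  17  19  19  19

14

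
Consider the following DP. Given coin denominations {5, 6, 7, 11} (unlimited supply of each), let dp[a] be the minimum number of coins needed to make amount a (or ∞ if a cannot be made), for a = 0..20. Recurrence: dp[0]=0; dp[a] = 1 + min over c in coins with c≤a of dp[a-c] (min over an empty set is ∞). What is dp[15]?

3

 a  0  1  2  3  4  5  6  7  8  9 10 11 12 13 14 15 16 17 18 19 20
dp  0  -  -  -  -  1  1  1  -  -  2  1  2  2  2  3  2  2  2  3  3
(- denotes ∞ / unreachable)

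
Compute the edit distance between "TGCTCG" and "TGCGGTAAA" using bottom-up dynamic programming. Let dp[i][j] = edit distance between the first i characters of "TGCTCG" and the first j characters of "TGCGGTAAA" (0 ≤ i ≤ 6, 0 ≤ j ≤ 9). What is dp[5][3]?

   ''  T  G  C  G  G  T  A  A  A
''  0  1  2  3  4  5  6  7  8  9
 T  1  0  1  2  3  4  5  6  7  8
 G  2  1  0  1  2  3  4  5  6  7
 C  3  2  1  0  1  2  3  4  5  6
 T  4  3  2  1  1  2  2  3  4  5
 C  5  4  3  2  2  2  3  3  4  5
 G  6  5  4  3  2  2  3  4  4  5

2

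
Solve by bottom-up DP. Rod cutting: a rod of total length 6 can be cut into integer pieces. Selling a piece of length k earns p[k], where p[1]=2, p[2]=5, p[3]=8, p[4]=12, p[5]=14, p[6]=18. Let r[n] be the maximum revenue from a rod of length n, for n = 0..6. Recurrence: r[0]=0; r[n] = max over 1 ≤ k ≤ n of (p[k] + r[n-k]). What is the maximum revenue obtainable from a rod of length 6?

18

   n    0    1    2    3    4    5    6
r[n]    0    2    5    8   12   14   18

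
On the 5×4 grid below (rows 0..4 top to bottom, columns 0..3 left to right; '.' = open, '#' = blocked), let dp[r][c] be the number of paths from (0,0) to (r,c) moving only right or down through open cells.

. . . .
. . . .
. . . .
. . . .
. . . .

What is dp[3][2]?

10

r\c   0   1   2   3
  0   1   1   1   1
  1   1   2   3   4
  2   1   3   6  10
  3   1   4  10  20
  4   1   5  15  35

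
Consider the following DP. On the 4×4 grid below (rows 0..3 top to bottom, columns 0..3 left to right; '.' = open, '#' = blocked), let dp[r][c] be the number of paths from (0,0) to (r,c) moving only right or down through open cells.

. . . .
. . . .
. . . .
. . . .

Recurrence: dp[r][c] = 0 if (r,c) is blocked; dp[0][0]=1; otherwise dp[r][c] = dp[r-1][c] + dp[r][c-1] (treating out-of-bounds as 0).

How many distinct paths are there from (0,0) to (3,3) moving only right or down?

r\c   0   1   2   3
  0   1   1   1   1
  1   1   2   3   4
  2   1   3   6  10
  3   1   4  10  20

20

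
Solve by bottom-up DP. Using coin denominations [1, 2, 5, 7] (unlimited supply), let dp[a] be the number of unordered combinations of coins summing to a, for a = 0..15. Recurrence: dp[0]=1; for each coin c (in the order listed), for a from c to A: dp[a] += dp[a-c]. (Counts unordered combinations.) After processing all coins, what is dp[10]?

12

after  coin     0     1     2     3     4     5     6     7     8     9    10    11    12    13    14    15
          1     1     1     1     1     1     1     1     1     1     1     1     1     1     1     1     1
          2     1     1     2     2     3     3     4     4     5     5     6     6     7     7     8     8
          5     1     1     2     2     3     4     5     6     7     8    10    11    13    14    16    18
          7     1     1     2     2     3     4     5     7     8    10    12    14    17    19    23    26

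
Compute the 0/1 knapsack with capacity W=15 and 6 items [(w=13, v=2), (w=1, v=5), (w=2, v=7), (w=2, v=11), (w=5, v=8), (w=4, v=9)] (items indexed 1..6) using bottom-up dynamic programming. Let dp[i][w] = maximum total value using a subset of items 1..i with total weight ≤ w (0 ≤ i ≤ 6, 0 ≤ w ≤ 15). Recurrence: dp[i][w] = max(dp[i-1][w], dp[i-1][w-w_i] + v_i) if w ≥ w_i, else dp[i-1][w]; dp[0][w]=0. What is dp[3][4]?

i\w   0   1   2   3   4   5   6   7   8   9  10  11  12  13  14  15
  0   0   0   0   0   0   0   0   0   0   0   0   0   0   0   0   0
  1   0   0   0   0   0   0   0   0   0   0   0   0   0   2   2   2
  2   0   5   5   5   5   5   5   5   5   5   5   5   5   5   7   7
  3   0   5   7  12  12  12  12  12  12  12  12  12  12  12  12  12
  4   0   5  11  16  18  23  23  23  23  23  23  23  23  23  23  23
  5   0   5  11  16  18  23  23  23  24  26  31  31  31  31  31  31
  6   0   5  11  16  18  23  23  25  27  32  32  32  33  35  40  40

12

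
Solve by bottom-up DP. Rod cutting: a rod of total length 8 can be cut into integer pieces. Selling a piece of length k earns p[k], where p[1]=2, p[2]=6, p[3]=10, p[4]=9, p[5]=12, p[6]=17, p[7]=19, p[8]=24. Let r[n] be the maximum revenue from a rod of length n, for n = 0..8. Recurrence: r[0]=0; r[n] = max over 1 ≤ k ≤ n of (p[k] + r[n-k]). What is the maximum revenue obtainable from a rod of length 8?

   n    0    1    2    3    4    5    6    7    8
r[n]    0    2    6   10   12   16   20   22   26

26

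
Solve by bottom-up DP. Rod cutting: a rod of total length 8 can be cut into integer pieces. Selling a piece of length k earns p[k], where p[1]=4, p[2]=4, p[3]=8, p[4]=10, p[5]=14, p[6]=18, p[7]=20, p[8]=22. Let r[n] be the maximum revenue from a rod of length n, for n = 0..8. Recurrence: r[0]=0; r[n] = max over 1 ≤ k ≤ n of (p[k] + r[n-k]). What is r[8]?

   n    0    1    2    3    4    5    6    7    8
r[n]    0    4    8   12   16   20   24   28   32

32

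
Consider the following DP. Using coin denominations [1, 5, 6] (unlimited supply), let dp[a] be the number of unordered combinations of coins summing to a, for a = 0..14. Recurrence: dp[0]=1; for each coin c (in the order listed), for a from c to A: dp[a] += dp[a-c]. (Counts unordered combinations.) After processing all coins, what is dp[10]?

after  coin     0     1     2     3     4     5     6     7     8     9    10    11    12    13    14
          1     1     1     1     1     1     1     1     1     1     1     1     1     1     1     1
          5     1     1     1     1     1     2     2     2     2     2     3     3     3     3     3
          6     1     1     1     1     1     2     3     3     3     3     4     5     6     6     6

4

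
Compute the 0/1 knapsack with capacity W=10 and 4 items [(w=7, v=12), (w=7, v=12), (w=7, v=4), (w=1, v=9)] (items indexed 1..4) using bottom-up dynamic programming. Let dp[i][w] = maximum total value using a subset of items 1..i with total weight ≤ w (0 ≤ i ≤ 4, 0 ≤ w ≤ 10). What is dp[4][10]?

i\w   0   1   2   3   4   5   6   7   8   9  10
  0   0   0   0   0   0   0   0   0   0   0   0
  1   0   0   0   0   0   0   0  12  12  12  12
  2   0   0   0   0   0   0   0  12  12  12  12
  3   0   0   0   0   0   0   0  12  12  12  12
  4   0   9   9   9   9   9   9  12  21  21  21

21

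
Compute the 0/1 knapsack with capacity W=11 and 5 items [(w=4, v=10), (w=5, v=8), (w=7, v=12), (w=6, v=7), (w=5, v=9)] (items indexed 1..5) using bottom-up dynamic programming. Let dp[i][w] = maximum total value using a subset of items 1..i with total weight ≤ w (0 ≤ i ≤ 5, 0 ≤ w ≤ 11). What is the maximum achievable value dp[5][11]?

22

i\w   0   1   2   3   4   5   6   7   8   9  10  11
  0   0   0   0   0   0   0   0   0   0   0   0   0
  1   0   0   0   0  10  10  10  10  10  10  10  10
  2   0   0   0   0  10  10  10  10  10  18  18  18
  3   0   0   0   0  10  10  10  12  12  18  18  22
  4   0   0   0   0  10  10  10  12  12  18  18  22
  5   0   0   0   0  10  10  10  12  12  19  19  22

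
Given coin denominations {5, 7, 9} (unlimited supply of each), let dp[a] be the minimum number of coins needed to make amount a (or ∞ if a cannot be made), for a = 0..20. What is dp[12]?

 a  0  1  2  3  4  5  6  7  8  9 10 11 12 13 14 15 16 17 18 19 20
dp  0  -  -  -  -  1  -  1  -  1  2  -  2  -  2  3  2  3  2  3  4
(- denotes ∞ / unreachable)

2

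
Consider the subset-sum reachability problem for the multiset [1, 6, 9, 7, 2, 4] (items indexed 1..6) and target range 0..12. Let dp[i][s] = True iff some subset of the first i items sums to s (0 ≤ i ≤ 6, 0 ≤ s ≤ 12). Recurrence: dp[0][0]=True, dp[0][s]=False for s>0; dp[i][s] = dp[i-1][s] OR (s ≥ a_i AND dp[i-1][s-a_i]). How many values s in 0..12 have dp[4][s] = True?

i\s   0   1   2   3   4   5   6   7   8   9  10  11  12
  0   T   F   F   F   F   F   F   F   F   F   F   F   F
  1   T   T   F   F   F   F   F   F   F   F   F   F   F
  2   T   T   F   F   F   F   T   T   F   F   F   F   F
  3   T   T   F   F   F   F   T   T   F   T   T   F   F
  4   T   T   F   F   F   F   T   T   T   T   T   F   F
  5   T   T   T   T   F   F   T   T   T   T   T   T   T
  6   T   T   T   T   T   T   T   T   T   T   T   T   T

7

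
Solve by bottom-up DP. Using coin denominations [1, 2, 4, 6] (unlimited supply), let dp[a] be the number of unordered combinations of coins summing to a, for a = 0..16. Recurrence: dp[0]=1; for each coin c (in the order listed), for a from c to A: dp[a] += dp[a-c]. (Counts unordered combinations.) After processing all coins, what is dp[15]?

31

after  coin     0     1     2     3     4     5     6     7     8     9    10    11    12    13    14    15    16
          1     1     1     1     1     1     1     1     1     1     1     1     1     1     1     1     1     1
          2     1     1     2     2     3     3     4     4     5     5     6     6     7     7     8     8     9
          4     1     1     2     2     4     4     6     6     9     9    12    12    16    16    20    20    25
          6     1     1     2     2     4     4     7     7    11    11    16    16    23    23    31    31    41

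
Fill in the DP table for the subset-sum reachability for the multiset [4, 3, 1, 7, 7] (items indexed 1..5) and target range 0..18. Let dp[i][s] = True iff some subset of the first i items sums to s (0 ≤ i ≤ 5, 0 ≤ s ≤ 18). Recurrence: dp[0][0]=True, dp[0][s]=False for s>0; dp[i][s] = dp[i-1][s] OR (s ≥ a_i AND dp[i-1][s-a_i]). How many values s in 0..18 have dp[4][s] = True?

12

i\s   0   1   2   3   4   5   6   7   8   9  10  11  12  13  14  15  16  17  18
  0   T   F   F   F   F   F   F   F   F   F   F   F   F   F   F   F   F   F   F
  1   T   F   F   F   T   F   F   F   F   F   F   F   F   F   F   F   F   F   F
  2   T   F   F   T   T   F   F   T   F   F   F   F   F   F   F   F   F   F   F
  3   T   T   F   T   T   T   F   T   T   F   F   F   F   F   F   F   F   F   F
  4   T   T   F   T   T   T   F   T   T   F   T   T   T   F   T   T   F   F   F
  5   T   T   F   T   T   T   F   T   T   F   T   T   T   F   T   T   F   T   T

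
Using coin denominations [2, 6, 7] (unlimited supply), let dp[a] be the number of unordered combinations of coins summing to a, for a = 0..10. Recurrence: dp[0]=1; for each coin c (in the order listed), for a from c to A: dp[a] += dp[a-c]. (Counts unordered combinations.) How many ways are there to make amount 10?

after  coin     0     1     2     3     4     5     6     7     8     9    10
          2     1     0     1     0     1     0     1     0     1     0     1
          6     1     0     1     0     1     0     2     0     2     0     2
          7     1     0     1     0     1     0     2     1     2     1     2

2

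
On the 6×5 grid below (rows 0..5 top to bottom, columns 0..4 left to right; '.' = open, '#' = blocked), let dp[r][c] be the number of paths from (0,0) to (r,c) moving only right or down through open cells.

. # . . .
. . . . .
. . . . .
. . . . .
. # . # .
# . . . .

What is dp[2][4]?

r\c   0   1   2   3   4
  0   1   0   0   0   0
  1   1   1   1   1   1
  2   1   2   3   4   5
  3   1   3   6  10  15
  4   1   0   6   0  15
  5   0   0   6   6  21

5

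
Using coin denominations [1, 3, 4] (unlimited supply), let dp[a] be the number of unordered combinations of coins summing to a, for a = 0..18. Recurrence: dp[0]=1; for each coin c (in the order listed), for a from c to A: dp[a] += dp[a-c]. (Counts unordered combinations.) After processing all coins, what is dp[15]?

15

after  coin     0     1     2     3     4     5     6     7     8     9    10    11    12    13    14    15    16    17    18
          1     1     1     1     1     1     1     1     1     1     1     1     1     1     1     1     1     1     1     1
          3     1     1     1     2     2     2     3     3     3     4     4     4     5     5     5     6     6     6     7
          4     1     1     1     2     3     3     4     5     6     7     8     9    11    12    13    15    17    18    20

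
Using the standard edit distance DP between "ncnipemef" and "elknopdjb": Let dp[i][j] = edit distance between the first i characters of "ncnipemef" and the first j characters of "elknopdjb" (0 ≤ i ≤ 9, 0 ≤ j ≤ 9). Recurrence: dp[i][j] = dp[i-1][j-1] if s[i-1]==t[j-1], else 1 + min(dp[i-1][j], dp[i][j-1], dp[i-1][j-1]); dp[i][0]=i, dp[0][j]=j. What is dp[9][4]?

   ''  e  l  k  n  o  p  d  j  b
''  0  1  2  3  4  5  6  7  8  9
 n  1  1  2  3  3  4  5  6  7  8
 c  2  2  2  3  4  4  5  6  7  8
 n  3  3  3  3  3  4  5  6  7  8
 i  4  4  4  4  4  4  5  6  7  8
 p  5  5  5  5  5  5  4  5  6  7
 e  6  5  6  6  6  6  5  5  6  7
 m  7  6  6  7  7  7  6  6  6  7
 e  8  7  7  7  8  8  7  7  7  7
 f  9  8  8  8  8  9  8  8  8  8

8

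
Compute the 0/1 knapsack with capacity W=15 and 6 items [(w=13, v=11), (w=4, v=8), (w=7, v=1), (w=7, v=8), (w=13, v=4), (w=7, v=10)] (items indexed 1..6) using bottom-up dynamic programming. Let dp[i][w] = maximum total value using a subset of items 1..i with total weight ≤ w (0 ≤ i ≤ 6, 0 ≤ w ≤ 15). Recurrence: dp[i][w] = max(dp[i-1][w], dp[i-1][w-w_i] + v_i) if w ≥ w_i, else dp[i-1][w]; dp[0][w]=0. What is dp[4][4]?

i\w   0   1   2   3   4   5   6   7   8   9  10  11  12  13  14  15
  0   0   0   0   0   0   0   0   0   0   0   0   0   0   0   0   0
  1   0   0   0   0   0   0   0   0   0   0   0   0   0  11  11  11
  2   0   0   0   0   8   8   8   8   8   8   8   8   8  11  11  11
  3   0   0   0   0   8   8   8   8   8   8   8   9   9  11  11  11
  4   0   0   0   0   8   8   8   8   8   8   8  16  16  16  16  16
  5   0   0   0   0   8   8   8   8   8   8   8  16  16  16  16  16
  6   0   0   0   0   8   8   8  10  10  10  10  18  18  18  18  18

8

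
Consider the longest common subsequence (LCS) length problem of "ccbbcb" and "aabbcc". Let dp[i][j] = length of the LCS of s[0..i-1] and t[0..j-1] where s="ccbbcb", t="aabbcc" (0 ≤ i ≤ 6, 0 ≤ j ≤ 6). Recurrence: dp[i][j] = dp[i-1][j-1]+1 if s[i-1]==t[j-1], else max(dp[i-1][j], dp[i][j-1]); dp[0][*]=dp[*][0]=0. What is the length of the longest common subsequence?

   ''  a  a  b  b  c  c
''  0  0  0  0  0  0  0
 c  0  0  0  0  0  1  1
 c  0  0  0  0  0  1  2
 b  0  0  0  1  1  1  2
 b  0  0  0  1  2  2  2
 c  0  0  0  1  2  3  3
 b  0  0  0  1  2  3  3

3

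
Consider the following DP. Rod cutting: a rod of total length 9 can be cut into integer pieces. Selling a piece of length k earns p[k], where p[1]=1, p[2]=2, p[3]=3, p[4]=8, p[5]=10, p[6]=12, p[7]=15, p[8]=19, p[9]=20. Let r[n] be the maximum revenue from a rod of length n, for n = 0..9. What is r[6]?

   n    0    1    2    3    4    5    6    7    8    9
r[n]    0    1    2    3    8   10   12   15   19   20

12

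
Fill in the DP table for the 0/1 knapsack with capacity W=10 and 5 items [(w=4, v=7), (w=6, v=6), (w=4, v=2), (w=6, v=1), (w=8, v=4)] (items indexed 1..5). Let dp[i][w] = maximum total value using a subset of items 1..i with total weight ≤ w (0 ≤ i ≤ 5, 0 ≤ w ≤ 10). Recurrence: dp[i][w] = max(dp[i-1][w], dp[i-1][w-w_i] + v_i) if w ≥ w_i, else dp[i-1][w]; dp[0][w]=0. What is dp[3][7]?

7

i\w   0   1   2   3   4   5   6   7   8   9  10
  0   0   0   0   0   0   0   0   0   0   0   0
  1   0   0   0   0   7   7   7   7   7   7   7
  2   0   0   0   0   7   7   7   7   7   7  13
  3   0   0   0   0   7   7   7   7   9   9  13
  4   0   0   0   0   7   7   7   7   9   9  13
  5   0   0   0   0   7   7   7   7   9   9  13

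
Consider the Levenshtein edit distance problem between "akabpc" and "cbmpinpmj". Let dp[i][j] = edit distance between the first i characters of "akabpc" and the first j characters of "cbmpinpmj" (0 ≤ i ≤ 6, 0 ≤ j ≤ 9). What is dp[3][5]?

5

   ''  c  b  m  p  i  n  p  m  j
''  0  1  2  3  4  5  6  7  8  9
 a  1  1  2  3  4  5  6  7  8  9
 k  2  2  2  3  4  5  6  7  8  9
 a  3  3  3  3  4  5  6  7  8  9
 b  4  4  3  4  4  5  6  7  8  9
 p  5  5  4  4  4  5  6  6  7  8
 c  6  5  5  5  5  5  6  7  7  8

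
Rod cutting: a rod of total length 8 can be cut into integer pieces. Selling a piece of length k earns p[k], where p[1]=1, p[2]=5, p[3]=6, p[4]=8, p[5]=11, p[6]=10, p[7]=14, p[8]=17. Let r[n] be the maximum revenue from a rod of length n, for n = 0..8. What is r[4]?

10

   n    0    1    2    3    4    5    6    7    8
r[n]    0    1    5    6   10   11   15   16   20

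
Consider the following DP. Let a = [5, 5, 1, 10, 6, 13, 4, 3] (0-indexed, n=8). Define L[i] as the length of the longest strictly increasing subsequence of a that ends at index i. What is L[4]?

2

   i    0    1    2    3    4    5    6    7
a[i]    5    5    1   10    6   13    4    3
L[i]    1    1    1    2    2    3    2    2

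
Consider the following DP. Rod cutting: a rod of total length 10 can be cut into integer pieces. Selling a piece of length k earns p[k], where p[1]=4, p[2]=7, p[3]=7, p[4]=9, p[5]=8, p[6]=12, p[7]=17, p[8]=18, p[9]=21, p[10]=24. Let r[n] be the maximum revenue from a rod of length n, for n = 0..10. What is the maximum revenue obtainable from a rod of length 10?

   n    0    1    2    3    4    5    6    7    8    9   10
r[n]    0    4    8   12   16   20   24   28   32   36   40

40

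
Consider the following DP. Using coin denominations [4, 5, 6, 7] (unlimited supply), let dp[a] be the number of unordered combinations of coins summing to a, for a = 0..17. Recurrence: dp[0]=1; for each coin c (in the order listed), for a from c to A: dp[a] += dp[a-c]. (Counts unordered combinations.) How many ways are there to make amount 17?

after  coin     0     1     2     3     4     5     6     7     8     9    10    11    12    13    14    15    16    17
          4     1     0     0     0     1     0     0     0     1     0     0     0     1     0     0     0     1     0
          5     1     0     0     0     1     1     0     0     1     1     1     0     1     1     1     1     1     1
          6     1     0     0     0     1     1     1     0     1     1     2     1     2     1     2     2     3     2
          7     1     0     0     0     1     1     1     1     1     1     2     2     3     2     3     3     4     4

4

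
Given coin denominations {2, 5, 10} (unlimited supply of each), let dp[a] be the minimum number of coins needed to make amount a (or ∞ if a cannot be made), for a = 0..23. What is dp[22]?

3

 a  0  1  2  3  4  5  6  7  8  9 10 11 12 13 14 15 16 17 18 19 20 21 22 23
dp  0  -  1  -  2  1  3  2  4  3  1  4  2  5  3  2  4  3  5  4  2  5  3  6
(- denotes ∞ / unreachable)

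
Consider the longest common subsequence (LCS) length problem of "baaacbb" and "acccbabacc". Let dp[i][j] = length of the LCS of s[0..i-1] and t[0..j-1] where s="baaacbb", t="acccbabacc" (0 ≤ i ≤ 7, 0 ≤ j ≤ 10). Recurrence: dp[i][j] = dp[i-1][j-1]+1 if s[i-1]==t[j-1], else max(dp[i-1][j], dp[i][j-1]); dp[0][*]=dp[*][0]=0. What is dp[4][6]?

2

   ''  a  c  c  c  b  a  b  a  c  c
''  0  0  0  0  0  0  0  0  0  0  0
 b  0  0  0  0  0  1  1  1  1  1  1
 a  0  1  1  1  1  1  2  2  2  2  2
 a  0  1  1  1  1  1  2  2  3  3  3
 a  0  1  1  1  1  1  2  2  3  3  3
 c  0  1  2  2  2  2  2  2  3  4  4
 b  0  1  2  2  2  3  3  3  3  4  4
 b  0  1  2  2  2  3  3  4  4  4  4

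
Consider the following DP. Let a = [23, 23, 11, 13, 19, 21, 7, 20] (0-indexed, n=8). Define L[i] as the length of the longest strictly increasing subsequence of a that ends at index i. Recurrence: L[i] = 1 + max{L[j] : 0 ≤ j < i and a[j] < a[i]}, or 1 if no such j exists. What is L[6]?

   i    0    1    2    3    4    5    6    7
a[i]   23   23   11   13   19   21    7   20
L[i]    1    1    1    2    3    4    1    4

1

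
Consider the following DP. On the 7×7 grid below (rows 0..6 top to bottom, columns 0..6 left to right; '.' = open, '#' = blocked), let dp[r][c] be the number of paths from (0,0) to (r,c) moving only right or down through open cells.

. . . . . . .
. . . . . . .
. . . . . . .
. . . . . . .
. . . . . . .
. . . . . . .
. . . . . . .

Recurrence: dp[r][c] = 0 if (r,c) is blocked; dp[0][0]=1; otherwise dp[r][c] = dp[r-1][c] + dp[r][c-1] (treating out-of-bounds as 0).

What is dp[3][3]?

r\c   0   1   2   3   4   5   6
  0   1   1   1   1   1   1   1
  1   1   2   3   4   5   6   7
  2   1   3   6  10  15  21  28
  3   1   4  10  20  35  56  84
  4   1   5  15  35  70 126 210
  5   1   6  21  56 126 252 462
  6   1   7  28  84 210 462 924

20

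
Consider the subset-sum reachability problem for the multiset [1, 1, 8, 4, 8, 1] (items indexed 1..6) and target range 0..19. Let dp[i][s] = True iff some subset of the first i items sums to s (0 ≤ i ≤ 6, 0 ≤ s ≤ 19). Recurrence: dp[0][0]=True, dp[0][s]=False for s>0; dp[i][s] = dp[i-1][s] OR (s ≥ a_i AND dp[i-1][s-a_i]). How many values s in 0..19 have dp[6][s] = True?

i\s   0   1   2   3   4   5   6   7   8   9  10  11  12  13  14  15  16  17  18  19
  0   T   F   F   F   F   F   F   F   F   F   F   F   F   F   F   F   F   F   F   F
  1   T   T   F   F   F   F   F   F   F   F   F   F   F   F   F   F   F   F   F   F
  2   T   T   T   F   F   F   F   F   F   F   F   F   F   F   F   F   F   F   F   F
  3   T   T   T   F   F   F   F   F   T   T   T   F   F   F   F   F   F   F   F   F
  4   T   T   T   F   T   T   T   F   T   T   T   F   T   T   T   F   F   F   F   F
  5   T   T   T   F   T   T   T   F   T   T   T   F   T   T   T   F   T   T   T   F
  6   T   T   T   T   T   T   T   T   T   T   T   T   T   T   T   T   T   T   T   T

20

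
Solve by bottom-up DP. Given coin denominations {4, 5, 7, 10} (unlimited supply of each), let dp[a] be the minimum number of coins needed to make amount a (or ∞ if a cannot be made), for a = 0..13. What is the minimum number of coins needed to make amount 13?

 a  0  1  2  3  4  5  6  7  8  9 10 11 12 13
dp  0  -  -  -  1  1  -  1  2  2  1  2  2  3
(- denotes ∞ / unreachable)

3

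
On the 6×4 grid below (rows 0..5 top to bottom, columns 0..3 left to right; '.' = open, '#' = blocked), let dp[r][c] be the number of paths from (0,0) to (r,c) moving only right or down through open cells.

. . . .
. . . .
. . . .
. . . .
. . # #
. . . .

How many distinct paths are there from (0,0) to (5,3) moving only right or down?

r\c   0   1   2   3
  0   1   1   1   1
  1   1   2   3   4
  2   1   3   6  10
  3   1   4  10  20
  4   1   5   0   0
  5   1   6   6   6

6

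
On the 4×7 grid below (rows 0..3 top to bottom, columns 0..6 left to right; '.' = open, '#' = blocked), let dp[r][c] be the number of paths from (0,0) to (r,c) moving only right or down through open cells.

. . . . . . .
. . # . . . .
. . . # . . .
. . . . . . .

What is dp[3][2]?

7

r\c   0   1   2   3   4   5   6
  0   1   1   1   1   1   1   1
  1   1   2   0   1   2   3   4
  2   1   3   3   0   2   5   9
  3   1   4   7   7   9  14  23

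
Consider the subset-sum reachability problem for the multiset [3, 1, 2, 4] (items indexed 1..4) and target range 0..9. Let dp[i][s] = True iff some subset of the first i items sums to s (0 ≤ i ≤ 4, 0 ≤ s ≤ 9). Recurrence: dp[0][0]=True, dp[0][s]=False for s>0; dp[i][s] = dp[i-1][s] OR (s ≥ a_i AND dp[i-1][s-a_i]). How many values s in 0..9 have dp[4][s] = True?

10

i\s   0   1   2   3   4   5   6   7   8   9
  0   T   F   F   F   F   F   F   F   F   F
  1   T   F   F   T   F   F   F   F   F   F
  2   T   T   F   T   T   F   F   F   F   F
  3   T   T   T   T   T   T   T   F   F   F
  4   T   T   T   T   T   T   T   T   T   T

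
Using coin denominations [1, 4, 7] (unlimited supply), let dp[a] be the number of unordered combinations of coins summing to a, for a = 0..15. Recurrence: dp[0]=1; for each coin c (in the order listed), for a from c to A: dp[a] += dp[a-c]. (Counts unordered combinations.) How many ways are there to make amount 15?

after  coin     0     1     2     3     4     5     6     7     8     9    10    11    12    13    14    15
          1     1     1     1     1     1     1     1     1     1     1     1     1     1     1     1     1
          4     1     1     1     1     2     2     2     2     3     3     3     3     4     4     4     4
          7     1     1     1     1     2     2     2     3     4     4     4     5     6     6     7     8

8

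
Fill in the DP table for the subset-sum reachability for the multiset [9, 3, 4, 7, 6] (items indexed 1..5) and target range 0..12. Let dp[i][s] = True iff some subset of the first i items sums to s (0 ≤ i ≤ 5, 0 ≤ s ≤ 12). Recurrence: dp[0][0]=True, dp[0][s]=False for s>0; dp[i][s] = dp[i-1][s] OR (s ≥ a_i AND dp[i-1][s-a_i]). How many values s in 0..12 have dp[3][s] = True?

i\s   0   1   2   3   4   5   6   7   8   9  10  11  12
  0   T   F   F   F   F   F   F   F   F   F   F   F   F
  1   T   F   F   F   F   F   F   F   F   T   F   F   F
  2   T   F   F   T   F   F   F   F   F   T   F   F   T
  3   T   F   F   T   T   F   F   T   F   T   F   F   T
  4   T   F   F   T   T   F   F   T   F   T   T   T   T
  5   T   F   F   T   T   F   T   T   F   T   T   T   T

6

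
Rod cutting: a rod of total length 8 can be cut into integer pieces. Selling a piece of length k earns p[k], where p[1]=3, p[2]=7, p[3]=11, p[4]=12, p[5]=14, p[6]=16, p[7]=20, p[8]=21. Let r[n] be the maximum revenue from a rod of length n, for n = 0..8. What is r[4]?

14

   n    0    1    2    3    4    5    6    7    8
r[n]    0    3    7   11   14   18   22   25   29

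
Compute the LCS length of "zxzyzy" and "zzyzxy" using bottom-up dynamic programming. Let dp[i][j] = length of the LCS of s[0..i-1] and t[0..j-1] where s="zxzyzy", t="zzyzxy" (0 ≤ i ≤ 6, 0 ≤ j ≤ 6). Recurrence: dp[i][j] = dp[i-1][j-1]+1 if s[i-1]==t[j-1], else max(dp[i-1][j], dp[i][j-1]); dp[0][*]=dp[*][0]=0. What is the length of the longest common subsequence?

5

   ''  z  z  y  z  x  y
''  0  0  0  0  0  0  0
 z  0  1  1  1  1  1  1
 x  0  1  1  1  1  2  2
 z  0  1  2  2  2  2  2
 y  0  1  2  3  3  3  3
 z  0  1  2  3  4  4  4
 y  0  1  2  3  4  4  5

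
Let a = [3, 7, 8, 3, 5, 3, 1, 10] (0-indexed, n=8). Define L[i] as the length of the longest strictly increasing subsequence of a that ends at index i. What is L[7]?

   i    0    1    2    3    4    5    6    7
a[i]    3    7    8    3    5    3    1   10
L[i]    1    2    3    1    2    1    1    4

4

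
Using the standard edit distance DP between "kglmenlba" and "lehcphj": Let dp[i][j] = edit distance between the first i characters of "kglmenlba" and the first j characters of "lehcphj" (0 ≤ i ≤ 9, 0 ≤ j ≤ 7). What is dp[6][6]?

6

   ''  l  e  h  c  p  h  j
''  0  1  2  3  4  5  6  7
 k  1  1  2  3  4  5  6  7
 g  2  2  2  3  4  5  6  7
 l  3  2  3  3  4  5  6  7
 m  4  3  3  4  4  5  6  7
 e  5  4  3  4  5  5  6  7
 n  6  5  4  4  5  6  6  7
 l  7  6  5  5  5  6  7  7
 b  8  7  6  6  6  6  7  8
 a  9  8  7  7  7  7  7  8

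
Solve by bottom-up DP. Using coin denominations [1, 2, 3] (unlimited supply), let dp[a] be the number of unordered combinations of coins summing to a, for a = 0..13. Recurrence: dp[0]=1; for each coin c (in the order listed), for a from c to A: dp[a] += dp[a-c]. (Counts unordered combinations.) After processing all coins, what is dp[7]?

after  coin     0     1     2     3     4     5     6     7     8     9    10    11    12    13
          1     1     1     1     1     1     1     1     1     1     1     1     1     1     1
          2     1     1     2     2     3     3     4     4     5     5     6     6     7     7
          3     1     1     2     3     4     5     7     8    10    12    14    16    19    21

8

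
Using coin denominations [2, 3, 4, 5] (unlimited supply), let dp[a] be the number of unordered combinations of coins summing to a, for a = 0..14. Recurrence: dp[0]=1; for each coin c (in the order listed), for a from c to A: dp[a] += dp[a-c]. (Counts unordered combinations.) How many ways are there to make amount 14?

after  coin     0     1     2     3     4     5     6     7     8     9    10    11    12    13    14
          2     1     0     1     0     1     0     1     0     1     0     1     0     1     0     1
          3     1     0     1     1     1     1     2     1     2     2     2     2     3     2     3
          4     1     0     1     1     2     1     3     2     4     3     5     4     7     5     8
          5     1     0     1     1     2     2     3     3     5     5     7     7    10    10    13

13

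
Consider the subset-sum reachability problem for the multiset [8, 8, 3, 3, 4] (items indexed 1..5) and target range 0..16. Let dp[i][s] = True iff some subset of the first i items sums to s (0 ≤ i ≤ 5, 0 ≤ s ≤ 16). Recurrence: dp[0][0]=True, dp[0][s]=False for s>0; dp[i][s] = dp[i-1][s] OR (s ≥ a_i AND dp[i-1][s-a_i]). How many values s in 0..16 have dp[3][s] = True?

i\s   0   1   2   3   4   5   6   7   8   9  10  11  12  13  14  15  16
  0   T   F   F   F   F   F   F   F   F   F   F   F   F   F   F   F   F
  1   T   F   F   F   F   F   F   F   T   F   F   F   F   F   F   F   F
  2   T   F   F   F   F   F   F   F   T   F   F   F   F   F   F   F   T
  3   T   F   F   T   F   F   F   F   T   F   F   T   F   F   F   F   T
  4   T   F   F   T   F   F   T   F   T   F   F   T   F   F   T   F   T
  5   T   F   F   T   T   F   T   T   T   F   T   T   T   F   T   T   T

5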